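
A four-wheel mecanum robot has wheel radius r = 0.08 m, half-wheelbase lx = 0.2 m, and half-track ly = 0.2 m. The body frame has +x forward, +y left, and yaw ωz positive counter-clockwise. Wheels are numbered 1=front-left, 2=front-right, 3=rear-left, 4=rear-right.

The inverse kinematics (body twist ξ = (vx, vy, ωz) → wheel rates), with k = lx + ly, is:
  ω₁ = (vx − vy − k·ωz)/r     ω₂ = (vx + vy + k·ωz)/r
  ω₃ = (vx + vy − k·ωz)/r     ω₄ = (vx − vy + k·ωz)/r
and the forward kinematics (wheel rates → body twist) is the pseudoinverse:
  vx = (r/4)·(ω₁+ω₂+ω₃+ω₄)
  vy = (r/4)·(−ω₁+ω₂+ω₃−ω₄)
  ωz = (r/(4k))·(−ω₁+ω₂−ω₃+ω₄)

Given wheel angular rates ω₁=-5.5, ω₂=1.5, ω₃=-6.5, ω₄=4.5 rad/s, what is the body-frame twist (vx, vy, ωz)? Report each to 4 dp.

k = lx + ly = 0.2 + 0.2 = 0.4000
ω₁+ω₂+ω₃+ω₄ = -6.0000  →  vx = (0.08/4)·-6.0000 = -0.1200
−ω₁+ω₂+ω₃−ω₄ = -4.0000  →  vy = (0.08/4)·-4.0000 = -0.0800
−ω₁+ω₂−ω₃+ω₄ = 18.0000  →  ωz = (0.08/1.6000)·18.0000 = 0.9000

(-0.1200, -0.0800, 0.9000)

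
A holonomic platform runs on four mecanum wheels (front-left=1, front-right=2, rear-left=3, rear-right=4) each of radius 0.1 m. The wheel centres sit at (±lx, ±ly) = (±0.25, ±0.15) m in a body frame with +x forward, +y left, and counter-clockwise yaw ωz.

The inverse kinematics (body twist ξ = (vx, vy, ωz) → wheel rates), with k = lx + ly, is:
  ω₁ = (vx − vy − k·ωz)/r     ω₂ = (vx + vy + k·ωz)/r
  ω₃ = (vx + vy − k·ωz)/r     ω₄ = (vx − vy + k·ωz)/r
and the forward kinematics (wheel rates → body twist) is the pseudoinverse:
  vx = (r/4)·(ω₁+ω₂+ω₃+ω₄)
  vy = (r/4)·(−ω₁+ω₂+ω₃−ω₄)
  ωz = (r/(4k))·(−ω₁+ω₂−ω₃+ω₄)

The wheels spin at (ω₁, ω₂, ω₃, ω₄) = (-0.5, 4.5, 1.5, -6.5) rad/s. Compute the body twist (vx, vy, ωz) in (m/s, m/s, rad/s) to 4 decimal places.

k = lx + ly = 0.25 + 0.15 = 0.4000
ω₁+ω₂+ω₃+ω₄ = -1.0000  →  vx = (0.1/4)·-1.0000 = -0.0250
−ω₁+ω₂+ω₃−ω₄ = 13.0000  →  vy = (0.1/4)·13.0000 = 0.3250
−ω₁+ω₂−ω₃+ω₄ = -3.0000  →  ωz = (0.1/1.6000)·-3.0000 = -0.1875

(-0.0250, 0.3250, -0.1875)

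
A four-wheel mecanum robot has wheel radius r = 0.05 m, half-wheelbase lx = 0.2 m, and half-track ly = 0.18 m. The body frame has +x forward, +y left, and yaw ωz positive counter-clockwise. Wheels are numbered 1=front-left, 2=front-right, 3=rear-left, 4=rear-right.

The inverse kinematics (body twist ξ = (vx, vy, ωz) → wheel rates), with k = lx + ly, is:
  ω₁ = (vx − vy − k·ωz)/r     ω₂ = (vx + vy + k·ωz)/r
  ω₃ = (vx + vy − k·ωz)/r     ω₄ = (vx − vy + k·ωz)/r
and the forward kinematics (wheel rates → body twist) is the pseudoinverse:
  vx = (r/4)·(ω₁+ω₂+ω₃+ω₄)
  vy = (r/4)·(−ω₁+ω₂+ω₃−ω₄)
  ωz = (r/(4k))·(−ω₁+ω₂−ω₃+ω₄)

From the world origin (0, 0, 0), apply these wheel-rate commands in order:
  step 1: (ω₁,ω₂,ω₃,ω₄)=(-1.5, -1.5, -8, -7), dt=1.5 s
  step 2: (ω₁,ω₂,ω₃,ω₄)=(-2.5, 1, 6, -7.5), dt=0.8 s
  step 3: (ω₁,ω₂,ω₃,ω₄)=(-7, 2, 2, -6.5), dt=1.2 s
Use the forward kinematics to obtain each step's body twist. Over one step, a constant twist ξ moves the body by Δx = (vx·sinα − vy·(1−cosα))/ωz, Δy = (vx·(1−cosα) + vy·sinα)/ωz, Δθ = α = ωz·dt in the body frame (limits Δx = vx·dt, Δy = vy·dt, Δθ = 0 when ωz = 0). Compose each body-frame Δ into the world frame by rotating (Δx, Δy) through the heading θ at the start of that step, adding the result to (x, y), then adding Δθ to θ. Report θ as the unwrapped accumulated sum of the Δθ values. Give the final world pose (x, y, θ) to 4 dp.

(-0.4392, 0.4302, -0.1941)

step 1: ξ=(vx,vy,ωz)=(-0.2250, -0.0125, 0.0329), dt=1.5 → body Δ=(-0.3369, -0.0271, 0.0493) → world pose (-0.3369, -0.0271, 0.0493)
step 2: ξ=(vx,vy,ωz)=(-0.0375, 0.2125, -0.3289), dt=0.8 → body Δ=(-0.0074, 0.1720, -0.2632) → world pose (-0.3528, 0.1443, -0.2138)
step 3: ξ=(vx,vy,ωz)=(-0.1188, 0.2188, 0.0164), dt=1.2 → body Δ=(-0.1451, 0.2611, 0.0197) → world pose (-0.4392, 0.4302, -0.1941)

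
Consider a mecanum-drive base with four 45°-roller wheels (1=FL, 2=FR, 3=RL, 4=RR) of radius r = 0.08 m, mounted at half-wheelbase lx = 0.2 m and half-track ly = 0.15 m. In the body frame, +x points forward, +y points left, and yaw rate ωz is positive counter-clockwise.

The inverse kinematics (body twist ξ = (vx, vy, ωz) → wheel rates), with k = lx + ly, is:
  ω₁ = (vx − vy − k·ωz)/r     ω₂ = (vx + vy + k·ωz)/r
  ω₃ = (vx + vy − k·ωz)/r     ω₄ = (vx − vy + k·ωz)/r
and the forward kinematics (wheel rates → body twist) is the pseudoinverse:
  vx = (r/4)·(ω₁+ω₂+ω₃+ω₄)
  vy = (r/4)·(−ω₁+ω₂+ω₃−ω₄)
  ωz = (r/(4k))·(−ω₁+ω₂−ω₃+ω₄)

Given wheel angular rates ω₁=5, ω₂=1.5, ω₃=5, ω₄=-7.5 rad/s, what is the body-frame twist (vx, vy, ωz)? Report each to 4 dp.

k = lx + ly = 0.2 + 0.15 = 0.3500
ω₁+ω₂+ω₃+ω₄ = 4.0000  →  vx = (0.08/4)·4.0000 = 0.0800
−ω₁+ω₂+ω₃−ω₄ = 9.0000  →  vy = (0.08/4)·9.0000 = 0.1800
−ω₁+ω₂−ω₃+ω₄ = -16.0000  →  ωz = (0.08/1.4000)·-16.0000 = -0.9143

(0.0800, 0.1800, -0.9143)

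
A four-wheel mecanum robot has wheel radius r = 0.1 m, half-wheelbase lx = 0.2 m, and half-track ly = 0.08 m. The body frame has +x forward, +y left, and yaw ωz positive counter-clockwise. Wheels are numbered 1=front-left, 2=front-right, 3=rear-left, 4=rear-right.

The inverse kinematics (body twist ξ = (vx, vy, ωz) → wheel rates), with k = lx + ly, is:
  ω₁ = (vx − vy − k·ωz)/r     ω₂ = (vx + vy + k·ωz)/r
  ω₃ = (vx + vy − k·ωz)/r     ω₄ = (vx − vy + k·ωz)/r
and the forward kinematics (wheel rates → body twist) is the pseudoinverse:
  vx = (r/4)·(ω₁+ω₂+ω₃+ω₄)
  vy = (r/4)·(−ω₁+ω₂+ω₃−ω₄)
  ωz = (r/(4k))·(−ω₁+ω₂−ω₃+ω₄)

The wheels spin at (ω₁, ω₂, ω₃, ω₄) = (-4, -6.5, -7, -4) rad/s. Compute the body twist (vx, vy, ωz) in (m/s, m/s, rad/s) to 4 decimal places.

k = lx + ly = 0.2 + 0.08 = 0.2800
ω₁+ω₂+ω₃+ω₄ = -21.5000  →  vx = (0.1/4)·-21.5000 = -0.5375
−ω₁+ω₂+ω₃−ω₄ = -5.5000  →  vy = (0.1/4)·-5.5000 = -0.1375
−ω₁+ω₂−ω₃+ω₄ = 0.5000  →  ωz = (0.1/1.1200)·0.5000 = 0.0446

(-0.5375, -0.1375, 0.0446)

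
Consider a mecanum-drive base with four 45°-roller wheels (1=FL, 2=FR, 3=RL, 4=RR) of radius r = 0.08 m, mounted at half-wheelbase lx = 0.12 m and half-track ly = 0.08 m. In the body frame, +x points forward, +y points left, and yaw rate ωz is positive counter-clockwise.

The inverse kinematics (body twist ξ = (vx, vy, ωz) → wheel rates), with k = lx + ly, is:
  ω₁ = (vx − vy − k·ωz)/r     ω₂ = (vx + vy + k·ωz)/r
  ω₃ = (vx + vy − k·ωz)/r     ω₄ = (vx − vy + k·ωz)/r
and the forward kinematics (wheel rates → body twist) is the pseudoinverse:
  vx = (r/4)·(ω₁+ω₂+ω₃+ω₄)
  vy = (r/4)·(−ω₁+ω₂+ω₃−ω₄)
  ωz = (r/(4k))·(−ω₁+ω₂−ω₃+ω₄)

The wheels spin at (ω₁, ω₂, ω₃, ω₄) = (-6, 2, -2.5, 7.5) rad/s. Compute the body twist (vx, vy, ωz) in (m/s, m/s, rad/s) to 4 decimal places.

(0.0200, -0.0400, 1.8000)

k = lx + ly = 0.12 + 0.08 = 0.2000
ω₁+ω₂+ω₃+ω₄ = 1.0000  →  vx = (0.08/4)·1.0000 = 0.0200
−ω₁+ω₂+ω₃−ω₄ = -2.0000  →  vy = (0.08/4)·-2.0000 = -0.0400
−ω₁+ω₂−ω₃+ω₄ = 18.0000  →  ωz = (0.08/0.8000)·18.0000 = 1.8000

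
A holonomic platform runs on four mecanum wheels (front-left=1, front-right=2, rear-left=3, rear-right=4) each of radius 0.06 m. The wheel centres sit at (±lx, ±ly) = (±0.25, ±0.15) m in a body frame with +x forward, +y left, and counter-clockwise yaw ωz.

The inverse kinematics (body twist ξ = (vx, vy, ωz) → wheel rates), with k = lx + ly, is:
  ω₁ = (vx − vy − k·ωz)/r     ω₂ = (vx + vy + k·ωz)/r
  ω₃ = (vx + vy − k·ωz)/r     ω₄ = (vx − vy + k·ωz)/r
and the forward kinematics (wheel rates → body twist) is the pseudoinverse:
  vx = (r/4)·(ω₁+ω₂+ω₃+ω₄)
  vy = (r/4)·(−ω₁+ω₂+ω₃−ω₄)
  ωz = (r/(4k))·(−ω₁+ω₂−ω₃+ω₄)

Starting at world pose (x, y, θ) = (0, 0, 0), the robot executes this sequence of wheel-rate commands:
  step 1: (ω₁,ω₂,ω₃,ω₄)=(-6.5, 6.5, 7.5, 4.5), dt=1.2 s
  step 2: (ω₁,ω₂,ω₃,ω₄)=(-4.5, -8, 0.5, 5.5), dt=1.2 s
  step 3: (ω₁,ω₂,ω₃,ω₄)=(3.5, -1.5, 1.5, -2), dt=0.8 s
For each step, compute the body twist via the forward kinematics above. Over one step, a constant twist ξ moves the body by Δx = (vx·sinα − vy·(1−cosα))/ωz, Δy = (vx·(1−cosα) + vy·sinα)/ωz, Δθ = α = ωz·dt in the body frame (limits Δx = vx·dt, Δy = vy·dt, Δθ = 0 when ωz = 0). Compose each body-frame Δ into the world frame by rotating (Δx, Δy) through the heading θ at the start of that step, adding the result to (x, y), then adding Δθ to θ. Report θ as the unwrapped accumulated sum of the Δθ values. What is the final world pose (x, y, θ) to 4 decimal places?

step 1: ξ=(vx,vy,ωz)=(0.1800, 0.2400, 0.3750), dt=1.2 → body Δ=(0.1451, 0.3262, 0.4500) → world pose (0.1451, 0.3262, 0.4500)
step 2: ξ=(vx,vy,ωz)=(-0.0975, -0.1275, 0.0562), dt=1.2 → body Δ=(-0.1117, -0.1568, 0.0675) → world pose (0.1127, 0.1363, 0.5175)
step 3: ξ=(vx,vy,ωz)=(0.0225, -0.0225, -0.3187), dt=0.8 → body Δ=(0.0155, -0.0201, -0.2550) → world pose (0.1361, 0.1266, 0.2625)

(0.1361, 0.1266, 0.2625)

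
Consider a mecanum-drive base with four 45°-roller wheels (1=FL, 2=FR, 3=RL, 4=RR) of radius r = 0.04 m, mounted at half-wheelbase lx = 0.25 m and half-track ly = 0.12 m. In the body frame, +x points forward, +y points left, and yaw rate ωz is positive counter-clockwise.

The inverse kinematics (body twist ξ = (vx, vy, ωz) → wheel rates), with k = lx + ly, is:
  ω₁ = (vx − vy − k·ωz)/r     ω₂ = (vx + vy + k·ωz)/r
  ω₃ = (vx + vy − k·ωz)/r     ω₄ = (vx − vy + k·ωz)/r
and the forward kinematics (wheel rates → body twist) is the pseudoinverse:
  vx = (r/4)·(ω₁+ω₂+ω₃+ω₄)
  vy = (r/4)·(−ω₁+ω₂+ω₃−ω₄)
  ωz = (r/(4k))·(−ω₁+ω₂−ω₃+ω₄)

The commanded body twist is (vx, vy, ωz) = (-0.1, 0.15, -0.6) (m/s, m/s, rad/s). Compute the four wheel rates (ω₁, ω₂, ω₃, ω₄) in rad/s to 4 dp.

k = lx + ly = 0.25 + 0.12 = 0.3700;  k·ωz = 0.3700·-0.6 = -0.2220
ω₁ (FL) = (vx − vy − k·ωz)/r = -0.0280/0.04 = -0.7000
ω₂ (FR) = (vx + vy + k·ωz)/r = -0.1720/0.04 = -4.3000
ω₃ (RL) = (vx + vy − k·ωz)/r = 0.2720/0.04 = 6.8000
ω₄ (RR) = (vx − vy + k·ωz)/r = -0.4720/0.04 = -11.8000

(-0.7000, -4.3000, 6.8000, -11.8000)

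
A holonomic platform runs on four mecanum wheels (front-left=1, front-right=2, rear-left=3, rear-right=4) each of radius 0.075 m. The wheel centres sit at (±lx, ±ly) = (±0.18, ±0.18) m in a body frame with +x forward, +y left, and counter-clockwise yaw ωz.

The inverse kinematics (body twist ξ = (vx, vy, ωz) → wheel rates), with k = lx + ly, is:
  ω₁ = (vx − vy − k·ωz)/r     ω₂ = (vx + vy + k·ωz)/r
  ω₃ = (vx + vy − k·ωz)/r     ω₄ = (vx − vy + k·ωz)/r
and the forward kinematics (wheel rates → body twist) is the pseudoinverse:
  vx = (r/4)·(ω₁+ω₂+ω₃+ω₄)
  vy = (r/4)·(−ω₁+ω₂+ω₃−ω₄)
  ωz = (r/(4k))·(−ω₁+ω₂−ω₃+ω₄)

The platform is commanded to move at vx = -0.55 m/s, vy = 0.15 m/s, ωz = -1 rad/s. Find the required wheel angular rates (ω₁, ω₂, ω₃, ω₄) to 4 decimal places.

k = lx + ly = 0.18 + 0.18 = 0.3600;  k·ωz = 0.3600·-1 = -0.3600
ω₁ (FL) = (vx − vy − k·ωz)/r = -0.3400/0.075 = -4.5333
ω₂ (FR) = (vx + vy + k·ωz)/r = -0.7600/0.075 = -10.1333
ω₃ (RL) = (vx + vy − k·ωz)/r = -0.0400/0.075 = -0.5333
ω₄ (RR) = (vx − vy + k·ωz)/r = -1.0600/0.075 = -14.1333

(-4.5333, -10.1333, -0.5333, -14.1333)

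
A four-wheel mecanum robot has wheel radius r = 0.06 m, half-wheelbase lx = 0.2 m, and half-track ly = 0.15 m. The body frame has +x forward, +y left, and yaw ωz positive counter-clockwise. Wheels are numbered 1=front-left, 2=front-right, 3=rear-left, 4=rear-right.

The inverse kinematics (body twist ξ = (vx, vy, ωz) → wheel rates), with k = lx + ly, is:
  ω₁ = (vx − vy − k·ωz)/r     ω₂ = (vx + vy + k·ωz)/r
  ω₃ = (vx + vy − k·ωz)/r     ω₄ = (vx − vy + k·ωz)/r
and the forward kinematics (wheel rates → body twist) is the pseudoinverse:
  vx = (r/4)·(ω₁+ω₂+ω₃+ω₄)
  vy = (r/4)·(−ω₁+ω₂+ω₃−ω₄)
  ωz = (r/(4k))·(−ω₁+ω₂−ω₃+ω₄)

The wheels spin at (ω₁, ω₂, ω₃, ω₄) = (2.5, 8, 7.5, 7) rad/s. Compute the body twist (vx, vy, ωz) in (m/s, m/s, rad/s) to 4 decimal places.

(0.3750, 0.0900, 0.2143)

k = lx + ly = 0.2 + 0.15 = 0.3500
ω₁+ω₂+ω₃+ω₄ = 25.0000  →  vx = (0.06/4)·25.0000 = 0.3750
−ω₁+ω₂+ω₃−ω₄ = 6.0000  →  vy = (0.06/4)·6.0000 = 0.0900
−ω₁+ω₂−ω₃+ω₄ = 5.0000  →  ωz = (0.06/1.4000)·5.0000 = 0.2143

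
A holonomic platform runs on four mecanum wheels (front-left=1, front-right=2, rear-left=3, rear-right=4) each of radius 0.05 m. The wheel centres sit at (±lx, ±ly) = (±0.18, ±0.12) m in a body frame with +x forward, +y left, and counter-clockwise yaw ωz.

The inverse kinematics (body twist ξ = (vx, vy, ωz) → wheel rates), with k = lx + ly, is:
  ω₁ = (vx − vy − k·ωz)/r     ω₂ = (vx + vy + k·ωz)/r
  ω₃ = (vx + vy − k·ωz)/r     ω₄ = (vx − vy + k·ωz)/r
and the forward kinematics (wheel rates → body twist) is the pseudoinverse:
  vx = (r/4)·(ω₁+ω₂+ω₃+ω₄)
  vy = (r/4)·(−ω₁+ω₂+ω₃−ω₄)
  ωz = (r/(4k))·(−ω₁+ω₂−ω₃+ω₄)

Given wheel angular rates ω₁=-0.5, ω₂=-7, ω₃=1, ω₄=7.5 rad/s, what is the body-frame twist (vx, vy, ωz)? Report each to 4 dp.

k = lx + ly = 0.18 + 0.12 = 0.3000
ω₁+ω₂+ω₃+ω₄ = 1.0000  →  vx = (0.05/4)·1.0000 = 0.0125
−ω₁+ω₂+ω₃−ω₄ = -13.0000  →  vy = (0.05/4)·-13.0000 = -0.1625
−ω₁+ω₂−ω₃+ω₄ = 0.0000  →  ωz = (0.05/1.2000)·0.0000 = 0.0000

(0.0125, -0.1625, 0.0000)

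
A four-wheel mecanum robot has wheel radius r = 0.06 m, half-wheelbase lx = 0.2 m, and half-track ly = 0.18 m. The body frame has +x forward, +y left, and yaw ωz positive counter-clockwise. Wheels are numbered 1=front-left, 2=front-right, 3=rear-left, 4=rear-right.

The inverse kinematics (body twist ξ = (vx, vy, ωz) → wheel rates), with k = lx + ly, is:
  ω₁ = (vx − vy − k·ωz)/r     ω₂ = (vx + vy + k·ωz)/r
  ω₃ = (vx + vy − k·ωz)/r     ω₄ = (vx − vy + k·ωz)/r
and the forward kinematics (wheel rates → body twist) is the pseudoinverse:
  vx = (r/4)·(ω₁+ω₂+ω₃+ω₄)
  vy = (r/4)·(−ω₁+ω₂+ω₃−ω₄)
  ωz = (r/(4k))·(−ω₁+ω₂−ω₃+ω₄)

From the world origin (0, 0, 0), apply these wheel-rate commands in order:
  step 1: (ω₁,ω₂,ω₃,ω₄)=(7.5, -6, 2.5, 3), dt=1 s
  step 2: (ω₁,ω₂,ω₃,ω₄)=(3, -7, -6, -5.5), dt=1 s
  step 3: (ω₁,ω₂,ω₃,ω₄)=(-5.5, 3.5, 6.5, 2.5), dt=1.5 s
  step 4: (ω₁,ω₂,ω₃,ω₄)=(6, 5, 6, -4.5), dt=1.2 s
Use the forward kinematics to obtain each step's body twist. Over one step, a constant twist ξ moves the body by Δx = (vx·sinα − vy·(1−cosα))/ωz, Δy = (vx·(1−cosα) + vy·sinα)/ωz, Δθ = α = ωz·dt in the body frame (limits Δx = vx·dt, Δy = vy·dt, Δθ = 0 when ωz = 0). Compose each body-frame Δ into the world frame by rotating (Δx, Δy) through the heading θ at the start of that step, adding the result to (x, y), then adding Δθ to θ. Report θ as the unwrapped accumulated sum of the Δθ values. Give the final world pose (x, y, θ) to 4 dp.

(0.3552, -0.1480, -1.1368)

step 1: ξ=(vx,vy,ωz)=(0.1050, -0.2100, -0.5132), dt=1.0 → body Δ=(0.0477, -0.2273, -0.5132) → world pose (0.0477, -0.2273, -0.5132)
step 2: ξ=(vx,vy,ωz)=(-0.2325, -0.1575, -0.3750), dt=1.0 → body Δ=(-0.2563, -0.1107, -0.3750) → world pose (-0.2299, -0.1979, -0.8882)
step 3: ξ=(vx,vy,ωz)=(0.1050, 0.1950, 0.1974), dt=1.5 → body Δ=(0.1122, 0.3114, 0.2961) → world pose (0.0825, -0.0886, -0.5921)
step 4: ξ=(vx,vy,ωz)=(0.1875, 0.1425, -0.4539), dt=1.2 → body Δ=(0.2595, 0.1029, -0.5447) → world pose (0.3552, -0.1480, -1.1368)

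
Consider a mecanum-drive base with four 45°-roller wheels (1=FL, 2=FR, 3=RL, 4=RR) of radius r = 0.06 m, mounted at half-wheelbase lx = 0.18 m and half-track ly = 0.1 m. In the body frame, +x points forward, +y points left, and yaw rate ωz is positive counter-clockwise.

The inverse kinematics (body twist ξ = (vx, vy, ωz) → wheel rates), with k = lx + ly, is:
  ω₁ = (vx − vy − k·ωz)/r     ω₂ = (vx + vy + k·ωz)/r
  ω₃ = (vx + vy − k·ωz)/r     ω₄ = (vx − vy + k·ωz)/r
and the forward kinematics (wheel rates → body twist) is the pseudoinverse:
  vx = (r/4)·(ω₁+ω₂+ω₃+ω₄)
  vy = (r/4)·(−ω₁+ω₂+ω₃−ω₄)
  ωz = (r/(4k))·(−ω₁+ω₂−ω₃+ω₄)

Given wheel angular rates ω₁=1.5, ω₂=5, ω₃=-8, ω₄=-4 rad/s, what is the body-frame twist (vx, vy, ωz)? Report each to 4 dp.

k = lx + ly = 0.18 + 0.1 = 0.2800
ω₁+ω₂+ω₃+ω₄ = -5.5000  →  vx = (0.06/4)·-5.5000 = -0.0825
−ω₁+ω₂+ω₃−ω₄ = -0.5000  →  vy = (0.06/4)·-0.5000 = -0.0075
−ω₁+ω₂−ω₃+ω₄ = 7.5000  →  ωz = (0.06/1.1200)·7.5000 = 0.4018

(-0.0825, -0.0075, 0.4018)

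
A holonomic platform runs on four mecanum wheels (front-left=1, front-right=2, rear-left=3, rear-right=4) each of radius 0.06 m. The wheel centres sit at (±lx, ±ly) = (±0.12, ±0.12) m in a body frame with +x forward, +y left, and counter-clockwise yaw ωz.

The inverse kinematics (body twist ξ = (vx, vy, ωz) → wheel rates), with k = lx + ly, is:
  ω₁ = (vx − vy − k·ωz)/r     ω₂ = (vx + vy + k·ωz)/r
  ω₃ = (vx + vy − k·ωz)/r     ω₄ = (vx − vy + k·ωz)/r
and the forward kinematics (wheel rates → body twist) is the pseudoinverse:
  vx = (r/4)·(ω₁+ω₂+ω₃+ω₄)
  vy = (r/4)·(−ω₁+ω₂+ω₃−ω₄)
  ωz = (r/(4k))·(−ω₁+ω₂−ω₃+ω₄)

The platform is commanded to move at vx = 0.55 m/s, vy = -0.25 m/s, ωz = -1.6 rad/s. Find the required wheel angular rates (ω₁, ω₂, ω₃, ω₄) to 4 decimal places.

(19.7333, -1.4000, 11.4000, 6.9333)

k = lx + ly = 0.12 + 0.12 = 0.2400;  k·ωz = 0.2400·-1.6 = -0.3840
ω₁ (FL) = (vx − vy − k·ωz)/r = 1.1840/0.06 = 19.7333
ω₂ (FR) = (vx + vy + k·ωz)/r = -0.0840/0.06 = -1.4000
ω₃ (RL) = (vx + vy − k·ωz)/r = 0.6840/0.06 = 11.4000
ω₄ (RR) = (vx − vy + k·ωz)/r = 0.4160/0.06 = 6.9333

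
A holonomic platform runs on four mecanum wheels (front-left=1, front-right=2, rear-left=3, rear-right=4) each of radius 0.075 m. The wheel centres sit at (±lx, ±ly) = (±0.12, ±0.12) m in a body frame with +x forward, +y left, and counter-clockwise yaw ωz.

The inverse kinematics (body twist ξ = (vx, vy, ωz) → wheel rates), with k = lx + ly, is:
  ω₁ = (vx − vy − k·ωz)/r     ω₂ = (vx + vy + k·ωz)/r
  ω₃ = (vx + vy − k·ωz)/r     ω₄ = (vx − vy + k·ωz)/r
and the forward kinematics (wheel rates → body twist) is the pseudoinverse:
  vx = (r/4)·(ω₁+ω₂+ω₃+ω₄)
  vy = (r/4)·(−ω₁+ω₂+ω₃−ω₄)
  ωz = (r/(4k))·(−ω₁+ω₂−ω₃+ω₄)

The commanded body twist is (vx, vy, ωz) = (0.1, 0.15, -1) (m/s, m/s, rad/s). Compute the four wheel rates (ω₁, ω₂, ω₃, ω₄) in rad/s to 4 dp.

k = lx + ly = 0.12 + 0.12 = 0.2400;  k·ωz = 0.2400·-1 = -0.2400
ω₁ (FL) = (vx − vy − k·ωz)/r = 0.1900/0.075 = 2.5333
ω₂ (FR) = (vx + vy + k·ωz)/r = 0.0100/0.075 = 0.1333
ω₃ (RL) = (vx + vy − k·ωz)/r = 0.4900/0.075 = 6.5333
ω₄ (RR) = (vx − vy + k·ωz)/r = -0.2900/0.075 = -3.8667

(2.5333, 0.1333, 6.5333, -3.8667)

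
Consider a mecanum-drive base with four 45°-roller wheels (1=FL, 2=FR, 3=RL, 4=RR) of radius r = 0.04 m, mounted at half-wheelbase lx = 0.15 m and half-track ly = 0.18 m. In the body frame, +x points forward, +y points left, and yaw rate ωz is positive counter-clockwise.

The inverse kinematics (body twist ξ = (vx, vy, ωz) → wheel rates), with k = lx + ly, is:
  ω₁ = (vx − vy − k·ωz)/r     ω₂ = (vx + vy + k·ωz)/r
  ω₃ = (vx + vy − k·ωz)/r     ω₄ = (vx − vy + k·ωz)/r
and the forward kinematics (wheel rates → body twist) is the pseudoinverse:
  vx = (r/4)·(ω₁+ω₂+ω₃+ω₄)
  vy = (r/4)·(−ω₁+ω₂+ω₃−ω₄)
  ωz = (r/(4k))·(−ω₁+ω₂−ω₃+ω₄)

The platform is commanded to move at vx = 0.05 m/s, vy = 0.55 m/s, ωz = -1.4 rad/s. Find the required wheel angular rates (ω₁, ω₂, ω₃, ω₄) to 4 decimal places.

(-0.9500, 3.4500, 26.5500, -24.0500)

k = lx + ly = 0.15 + 0.18 = 0.3300;  k·ωz = 0.3300·-1.4 = -0.4620
ω₁ (FL) = (vx − vy − k·ωz)/r = -0.0380/0.04 = -0.9500
ω₂ (FR) = (vx + vy + k·ωz)/r = 0.1380/0.04 = 3.4500
ω₃ (RL) = (vx + vy − k·ωz)/r = 1.0620/0.04 = 26.5500
ω₄ (RR) = (vx − vy + k·ωz)/r = -0.9620/0.04 = -24.0500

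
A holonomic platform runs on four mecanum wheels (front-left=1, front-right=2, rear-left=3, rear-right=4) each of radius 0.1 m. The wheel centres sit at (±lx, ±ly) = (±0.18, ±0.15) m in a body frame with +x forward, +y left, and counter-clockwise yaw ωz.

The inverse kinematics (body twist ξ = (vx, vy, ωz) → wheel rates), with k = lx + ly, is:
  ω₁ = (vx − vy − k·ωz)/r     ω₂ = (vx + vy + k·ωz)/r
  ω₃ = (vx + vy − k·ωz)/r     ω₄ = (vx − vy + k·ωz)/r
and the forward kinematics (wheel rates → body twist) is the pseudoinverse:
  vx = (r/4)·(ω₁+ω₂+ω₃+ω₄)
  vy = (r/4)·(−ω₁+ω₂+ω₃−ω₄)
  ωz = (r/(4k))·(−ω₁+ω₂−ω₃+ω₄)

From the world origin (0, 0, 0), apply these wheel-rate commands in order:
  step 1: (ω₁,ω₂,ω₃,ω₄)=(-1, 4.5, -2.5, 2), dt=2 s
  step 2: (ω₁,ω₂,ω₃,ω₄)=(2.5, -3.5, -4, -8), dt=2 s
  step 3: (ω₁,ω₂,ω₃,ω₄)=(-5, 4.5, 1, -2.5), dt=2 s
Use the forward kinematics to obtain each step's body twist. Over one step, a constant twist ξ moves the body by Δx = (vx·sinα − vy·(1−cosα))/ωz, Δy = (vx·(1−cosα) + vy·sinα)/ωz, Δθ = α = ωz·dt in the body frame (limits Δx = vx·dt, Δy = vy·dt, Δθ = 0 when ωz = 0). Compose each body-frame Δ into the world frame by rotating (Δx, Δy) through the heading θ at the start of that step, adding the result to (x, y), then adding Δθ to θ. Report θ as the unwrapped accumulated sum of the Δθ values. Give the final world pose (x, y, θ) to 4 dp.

(-0.6608, 0.1771, 0.9091)

step 1: ξ=(vx,vy,ωz)=(0.0750, 0.0250, 0.7576), dt=2.0 → body Δ=(0.0677, 0.1264, 1.5152) → world pose (0.0677, 0.1264, 1.5152)
step 2: ξ=(vx,vy,ωz)=(-0.3250, -0.0500, -0.7576), dt=2.0 → body Δ=(-0.4907, 0.3392, -1.5152) → world pose (-0.2983, -0.3446, 0.0000)
step 3: ξ=(vx,vy,ωz)=(-0.0500, 0.3250, 0.4545), dt=2.0 → body Δ=(-0.3624, 0.5217, 0.9091) → world pose (-0.6608, 0.1771, 0.9091)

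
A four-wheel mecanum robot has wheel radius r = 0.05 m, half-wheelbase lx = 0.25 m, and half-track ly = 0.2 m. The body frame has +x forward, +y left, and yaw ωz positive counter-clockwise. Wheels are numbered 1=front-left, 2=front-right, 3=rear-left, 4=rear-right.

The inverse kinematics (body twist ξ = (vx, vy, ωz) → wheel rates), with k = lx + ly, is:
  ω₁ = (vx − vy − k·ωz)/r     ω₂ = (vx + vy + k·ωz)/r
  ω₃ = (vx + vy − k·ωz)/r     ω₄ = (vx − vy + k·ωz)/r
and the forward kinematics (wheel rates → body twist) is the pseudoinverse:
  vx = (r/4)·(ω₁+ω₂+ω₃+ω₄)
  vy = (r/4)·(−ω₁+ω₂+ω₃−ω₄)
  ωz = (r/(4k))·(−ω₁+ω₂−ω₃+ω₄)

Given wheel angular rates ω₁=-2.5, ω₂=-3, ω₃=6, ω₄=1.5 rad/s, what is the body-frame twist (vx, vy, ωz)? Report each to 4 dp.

(0.0250, 0.0500, -0.1389)

k = lx + ly = 0.25 + 0.2 = 0.4500
ω₁+ω₂+ω₃+ω₄ = 2.0000  →  vx = (0.05/4)·2.0000 = 0.0250
−ω₁+ω₂+ω₃−ω₄ = 4.0000  →  vy = (0.05/4)·4.0000 = 0.0500
−ω₁+ω₂−ω₃+ω₄ = -5.0000  →  ωz = (0.05/1.8000)·-5.0000 = -0.1389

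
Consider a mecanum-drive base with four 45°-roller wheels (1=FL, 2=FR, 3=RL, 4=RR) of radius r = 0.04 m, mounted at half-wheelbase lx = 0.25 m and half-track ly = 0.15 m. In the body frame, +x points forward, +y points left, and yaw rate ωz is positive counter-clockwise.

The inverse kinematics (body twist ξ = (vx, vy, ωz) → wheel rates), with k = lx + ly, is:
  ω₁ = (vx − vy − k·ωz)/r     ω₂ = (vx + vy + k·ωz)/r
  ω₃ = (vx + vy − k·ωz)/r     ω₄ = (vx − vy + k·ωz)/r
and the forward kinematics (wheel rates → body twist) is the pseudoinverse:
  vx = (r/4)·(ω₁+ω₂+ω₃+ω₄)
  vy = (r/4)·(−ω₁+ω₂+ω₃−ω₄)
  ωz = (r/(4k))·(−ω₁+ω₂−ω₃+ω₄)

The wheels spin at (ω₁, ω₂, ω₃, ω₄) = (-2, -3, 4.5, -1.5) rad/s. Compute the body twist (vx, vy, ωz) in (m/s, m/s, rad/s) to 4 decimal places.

k = lx + ly = 0.25 + 0.15 = 0.4000
ω₁+ω₂+ω₃+ω₄ = -2.0000  →  vx = (0.04/4)·-2.0000 = -0.0200
−ω₁+ω₂+ω₃−ω₄ = 5.0000  →  vy = (0.04/4)·5.0000 = 0.0500
−ω₁+ω₂−ω₃+ω₄ = -7.0000  →  ωz = (0.04/1.6000)·-7.0000 = -0.1750

(-0.0200, 0.0500, -0.1750)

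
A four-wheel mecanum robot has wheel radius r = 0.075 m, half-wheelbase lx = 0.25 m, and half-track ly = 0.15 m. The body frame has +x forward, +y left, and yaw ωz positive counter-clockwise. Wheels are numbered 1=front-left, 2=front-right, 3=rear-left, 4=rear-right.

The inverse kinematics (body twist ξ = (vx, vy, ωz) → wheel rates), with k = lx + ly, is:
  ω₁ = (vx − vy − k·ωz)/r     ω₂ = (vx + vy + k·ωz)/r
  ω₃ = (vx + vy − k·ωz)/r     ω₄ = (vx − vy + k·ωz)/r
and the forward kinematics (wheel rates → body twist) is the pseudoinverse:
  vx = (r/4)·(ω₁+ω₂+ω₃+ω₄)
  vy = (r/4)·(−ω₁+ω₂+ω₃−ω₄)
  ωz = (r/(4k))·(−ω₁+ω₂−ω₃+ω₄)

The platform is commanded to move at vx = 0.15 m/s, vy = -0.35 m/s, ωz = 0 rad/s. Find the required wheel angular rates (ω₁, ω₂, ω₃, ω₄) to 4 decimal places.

(6.6667, -2.6667, -2.6667, 6.6667)

k = lx + ly = 0.25 + 0.15 = 0.4000;  k·ωz = 0.4000·0 = 0.0000
ω₁ (FL) = (vx − vy − k·ωz)/r = 0.5000/0.075 = 6.6667
ω₂ (FR) = (vx + vy + k·ωz)/r = -0.2000/0.075 = -2.6667
ω₃ (RL) = (vx + vy − k·ωz)/r = -0.2000/0.075 = -2.6667
ω₄ (RR) = (vx − vy + k·ωz)/r = 0.5000/0.075 = 6.6667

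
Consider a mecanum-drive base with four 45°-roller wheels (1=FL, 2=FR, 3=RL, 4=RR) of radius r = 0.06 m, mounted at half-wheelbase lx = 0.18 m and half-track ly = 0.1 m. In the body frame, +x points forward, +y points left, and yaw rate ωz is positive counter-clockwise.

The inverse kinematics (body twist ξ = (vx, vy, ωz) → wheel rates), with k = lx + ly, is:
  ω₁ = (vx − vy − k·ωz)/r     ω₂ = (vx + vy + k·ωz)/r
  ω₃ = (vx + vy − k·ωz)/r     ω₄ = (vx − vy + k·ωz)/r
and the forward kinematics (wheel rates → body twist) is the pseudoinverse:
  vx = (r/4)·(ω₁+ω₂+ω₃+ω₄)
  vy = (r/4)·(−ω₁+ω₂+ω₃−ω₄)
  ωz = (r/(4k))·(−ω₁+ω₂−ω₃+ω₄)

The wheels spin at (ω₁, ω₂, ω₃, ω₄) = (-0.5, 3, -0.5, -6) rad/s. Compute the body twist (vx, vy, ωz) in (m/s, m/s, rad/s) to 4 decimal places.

k = lx + ly = 0.18 + 0.1 = 0.2800
ω₁+ω₂+ω₃+ω₄ = -4.0000  →  vx = (0.06/4)·-4.0000 = -0.0600
−ω₁+ω₂+ω₃−ω₄ = 9.0000  →  vy = (0.06/4)·9.0000 = 0.1350
−ω₁+ω₂−ω₃+ω₄ = -2.0000  →  ωz = (0.06/1.1200)·-2.0000 = -0.1071

(-0.0600, 0.1350, -0.1071)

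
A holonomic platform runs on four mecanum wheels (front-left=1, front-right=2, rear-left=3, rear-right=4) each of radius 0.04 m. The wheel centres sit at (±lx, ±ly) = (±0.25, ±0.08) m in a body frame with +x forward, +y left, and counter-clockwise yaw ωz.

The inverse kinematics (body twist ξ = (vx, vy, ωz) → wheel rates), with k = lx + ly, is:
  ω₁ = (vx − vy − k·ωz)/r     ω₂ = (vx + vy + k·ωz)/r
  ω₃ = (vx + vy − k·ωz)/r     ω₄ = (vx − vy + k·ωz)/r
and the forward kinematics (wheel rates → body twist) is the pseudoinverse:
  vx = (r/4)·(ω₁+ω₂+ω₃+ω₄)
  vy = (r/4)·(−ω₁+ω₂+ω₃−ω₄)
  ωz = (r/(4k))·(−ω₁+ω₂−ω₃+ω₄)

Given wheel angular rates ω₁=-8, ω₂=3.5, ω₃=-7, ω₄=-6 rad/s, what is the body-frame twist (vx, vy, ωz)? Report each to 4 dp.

k = lx + ly = 0.25 + 0.08 = 0.3300
ω₁+ω₂+ω₃+ω₄ = -17.5000  →  vx = (0.04/4)·-17.5000 = -0.1750
−ω₁+ω₂+ω₃−ω₄ = 10.5000  →  vy = (0.04/4)·10.5000 = 0.1050
−ω₁+ω₂−ω₃+ω₄ = 12.5000  →  ωz = (0.04/1.3200)·12.5000 = 0.3788

(-0.1750, 0.1050, 0.3788)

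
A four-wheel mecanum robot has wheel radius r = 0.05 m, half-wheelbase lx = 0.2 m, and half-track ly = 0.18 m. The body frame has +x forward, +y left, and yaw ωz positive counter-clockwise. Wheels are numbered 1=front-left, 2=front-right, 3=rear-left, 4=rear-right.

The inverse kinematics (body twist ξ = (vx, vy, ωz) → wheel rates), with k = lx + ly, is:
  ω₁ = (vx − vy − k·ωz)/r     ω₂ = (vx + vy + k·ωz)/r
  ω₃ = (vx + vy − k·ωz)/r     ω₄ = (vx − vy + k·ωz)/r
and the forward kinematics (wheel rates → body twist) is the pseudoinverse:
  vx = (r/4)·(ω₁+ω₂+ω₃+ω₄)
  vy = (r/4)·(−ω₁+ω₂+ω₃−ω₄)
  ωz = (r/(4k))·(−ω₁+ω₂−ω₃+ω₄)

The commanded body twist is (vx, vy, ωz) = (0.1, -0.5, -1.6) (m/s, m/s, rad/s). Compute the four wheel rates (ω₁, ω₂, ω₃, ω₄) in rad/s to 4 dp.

(24.1600, -20.1600, 4.1600, -0.1600)

k = lx + ly = 0.2 + 0.18 = 0.3800;  k·ωz = 0.3800·-1.6 = -0.6080
ω₁ (FL) = (vx − vy − k·ωz)/r = 1.2080/0.05 = 24.1600
ω₂ (FR) = (vx + vy + k·ωz)/r = -1.0080/0.05 = -20.1600
ω₃ (RL) = (vx + vy − k·ωz)/r = 0.2080/0.05 = 4.1600
ω₄ (RR) = (vx − vy + k·ωz)/r = -0.0080/0.05 = -0.1600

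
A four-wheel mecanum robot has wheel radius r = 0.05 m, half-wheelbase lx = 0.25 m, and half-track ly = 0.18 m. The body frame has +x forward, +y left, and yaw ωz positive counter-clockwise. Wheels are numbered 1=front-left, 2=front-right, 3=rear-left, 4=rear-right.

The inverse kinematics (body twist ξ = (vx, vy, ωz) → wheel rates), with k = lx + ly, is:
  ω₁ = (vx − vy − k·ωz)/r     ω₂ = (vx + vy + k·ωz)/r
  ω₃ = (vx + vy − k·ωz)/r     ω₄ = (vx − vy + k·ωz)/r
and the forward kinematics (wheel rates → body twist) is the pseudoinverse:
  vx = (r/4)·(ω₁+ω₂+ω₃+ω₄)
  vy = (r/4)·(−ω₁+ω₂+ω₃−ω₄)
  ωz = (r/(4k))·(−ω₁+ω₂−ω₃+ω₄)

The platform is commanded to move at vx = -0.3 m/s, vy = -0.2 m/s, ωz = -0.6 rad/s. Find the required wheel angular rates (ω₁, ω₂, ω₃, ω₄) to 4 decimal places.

k = lx + ly = 0.25 + 0.18 = 0.4300;  k·ωz = 0.4300·-0.6 = -0.2580
ω₁ (FL) = (vx − vy − k·ωz)/r = 0.1580/0.05 = 3.1600
ω₂ (FR) = (vx + vy + k·ωz)/r = -0.7580/0.05 = -15.1600
ω₃ (RL) = (vx + vy − k·ωz)/r = -0.2420/0.05 = -4.8400
ω₄ (RR) = (vx − vy + k·ωz)/r = -0.3580/0.05 = -7.1600

(3.1600, -15.1600, -4.8400, -7.1600)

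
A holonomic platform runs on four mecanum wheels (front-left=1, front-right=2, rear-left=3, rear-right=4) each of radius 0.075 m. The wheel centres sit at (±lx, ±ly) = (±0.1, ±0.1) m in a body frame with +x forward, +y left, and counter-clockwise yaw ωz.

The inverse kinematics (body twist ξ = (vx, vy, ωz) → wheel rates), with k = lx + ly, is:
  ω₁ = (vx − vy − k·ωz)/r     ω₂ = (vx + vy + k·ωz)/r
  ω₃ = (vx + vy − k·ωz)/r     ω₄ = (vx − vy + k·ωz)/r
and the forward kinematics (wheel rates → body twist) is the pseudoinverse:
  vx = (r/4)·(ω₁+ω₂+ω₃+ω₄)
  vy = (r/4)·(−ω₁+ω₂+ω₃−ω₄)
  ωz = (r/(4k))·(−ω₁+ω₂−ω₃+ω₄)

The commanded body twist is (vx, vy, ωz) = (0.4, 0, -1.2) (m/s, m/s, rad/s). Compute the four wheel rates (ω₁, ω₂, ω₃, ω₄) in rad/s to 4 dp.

(8.5333, 2.1333, 8.5333, 2.1333)

k = lx + ly = 0.1 + 0.1 = 0.2000;  k·ωz = 0.2000·-1.2 = -0.2400
ω₁ (FL) = (vx − vy − k·ωz)/r = 0.6400/0.075 = 8.5333
ω₂ (FR) = (vx + vy + k·ωz)/r = 0.1600/0.075 = 2.1333
ω₃ (RL) = (vx + vy − k·ωz)/r = 0.6400/0.075 = 8.5333
ω₄ (RR) = (vx − vy + k·ωz)/r = 0.1600/0.075 = 2.1333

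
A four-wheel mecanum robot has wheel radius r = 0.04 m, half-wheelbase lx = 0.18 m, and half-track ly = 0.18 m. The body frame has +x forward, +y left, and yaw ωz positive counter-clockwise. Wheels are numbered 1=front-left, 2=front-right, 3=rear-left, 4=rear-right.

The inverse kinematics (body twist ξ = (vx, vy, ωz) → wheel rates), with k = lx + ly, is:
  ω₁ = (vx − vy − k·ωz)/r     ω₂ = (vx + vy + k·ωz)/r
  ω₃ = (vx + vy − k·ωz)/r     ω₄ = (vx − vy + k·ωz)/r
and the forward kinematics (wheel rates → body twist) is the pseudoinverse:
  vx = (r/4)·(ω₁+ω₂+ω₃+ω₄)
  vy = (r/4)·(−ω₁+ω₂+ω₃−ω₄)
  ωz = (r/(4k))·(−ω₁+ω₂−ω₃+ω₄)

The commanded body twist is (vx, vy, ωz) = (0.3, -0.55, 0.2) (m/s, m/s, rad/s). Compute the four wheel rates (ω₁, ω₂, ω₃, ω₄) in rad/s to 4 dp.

k = lx + ly = 0.18 + 0.18 = 0.3600;  k·ωz = 0.3600·0.2 = 0.0720
ω₁ (FL) = (vx − vy − k·ωz)/r = 0.7780/0.04 = 19.4500
ω₂ (FR) = (vx + vy + k·ωz)/r = -0.1780/0.04 = -4.4500
ω₃ (RL) = (vx + vy − k·ωz)/r = -0.3220/0.04 = -8.0500
ω₄ (RR) = (vx − vy + k·ωz)/r = 0.9220/0.04 = 23.0500

(19.4500, -4.4500, -8.0500, 23.0500)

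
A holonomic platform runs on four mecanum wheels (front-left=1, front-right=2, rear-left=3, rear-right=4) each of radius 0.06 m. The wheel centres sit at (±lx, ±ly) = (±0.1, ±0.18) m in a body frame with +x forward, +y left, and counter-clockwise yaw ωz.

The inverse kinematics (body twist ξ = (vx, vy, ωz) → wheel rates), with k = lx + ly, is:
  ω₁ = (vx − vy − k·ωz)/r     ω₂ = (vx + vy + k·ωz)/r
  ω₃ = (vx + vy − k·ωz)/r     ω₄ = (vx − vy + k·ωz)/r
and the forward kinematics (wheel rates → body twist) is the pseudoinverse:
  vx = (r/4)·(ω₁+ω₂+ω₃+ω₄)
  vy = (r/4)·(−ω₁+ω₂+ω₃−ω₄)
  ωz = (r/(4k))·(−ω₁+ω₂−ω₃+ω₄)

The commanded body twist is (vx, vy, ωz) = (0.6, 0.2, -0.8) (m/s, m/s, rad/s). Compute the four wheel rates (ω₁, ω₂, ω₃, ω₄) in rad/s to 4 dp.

(10.4000, 9.6000, 17.0667, 2.9333)

k = lx + ly = 0.1 + 0.18 = 0.2800;  k·ωz = 0.2800·-0.8 = -0.2240
ω₁ (FL) = (vx − vy − k·ωz)/r = 0.6240/0.06 = 10.4000
ω₂ (FR) = (vx + vy + k·ωz)/r = 0.5760/0.06 = 9.6000
ω₃ (RL) = (vx + vy − k·ωz)/r = 1.0240/0.06 = 17.0667
ω₄ (RR) = (vx − vy + k·ωz)/r = 0.1760/0.06 = 2.9333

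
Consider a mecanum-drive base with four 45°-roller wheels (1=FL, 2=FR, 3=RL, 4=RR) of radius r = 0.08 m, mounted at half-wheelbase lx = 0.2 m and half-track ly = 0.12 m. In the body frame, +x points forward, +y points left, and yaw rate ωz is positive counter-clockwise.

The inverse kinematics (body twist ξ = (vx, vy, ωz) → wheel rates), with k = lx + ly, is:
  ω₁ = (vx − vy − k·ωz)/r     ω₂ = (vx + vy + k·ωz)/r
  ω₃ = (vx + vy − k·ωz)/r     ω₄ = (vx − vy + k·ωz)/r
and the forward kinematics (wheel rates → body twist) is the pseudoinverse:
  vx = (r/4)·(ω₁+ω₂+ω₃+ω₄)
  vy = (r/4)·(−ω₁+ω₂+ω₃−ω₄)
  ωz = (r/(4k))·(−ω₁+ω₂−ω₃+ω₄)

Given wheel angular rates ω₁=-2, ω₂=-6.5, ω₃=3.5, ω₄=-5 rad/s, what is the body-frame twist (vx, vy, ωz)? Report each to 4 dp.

(-0.2000, 0.0800, -0.8125)

k = lx + ly = 0.2 + 0.12 = 0.3200
ω₁+ω₂+ω₃+ω₄ = -10.0000  →  vx = (0.08/4)·-10.0000 = -0.2000
−ω₁+ω₂+ω₃−ω₄ = 4.0000  →  vy = (0.08/4)·4.0000 = 0.0800
−ω₁+ω₂−ω₃+ω₄ = -13.0000  →  ωz = (0.08/1.2800)·-13.0000 = -0.8125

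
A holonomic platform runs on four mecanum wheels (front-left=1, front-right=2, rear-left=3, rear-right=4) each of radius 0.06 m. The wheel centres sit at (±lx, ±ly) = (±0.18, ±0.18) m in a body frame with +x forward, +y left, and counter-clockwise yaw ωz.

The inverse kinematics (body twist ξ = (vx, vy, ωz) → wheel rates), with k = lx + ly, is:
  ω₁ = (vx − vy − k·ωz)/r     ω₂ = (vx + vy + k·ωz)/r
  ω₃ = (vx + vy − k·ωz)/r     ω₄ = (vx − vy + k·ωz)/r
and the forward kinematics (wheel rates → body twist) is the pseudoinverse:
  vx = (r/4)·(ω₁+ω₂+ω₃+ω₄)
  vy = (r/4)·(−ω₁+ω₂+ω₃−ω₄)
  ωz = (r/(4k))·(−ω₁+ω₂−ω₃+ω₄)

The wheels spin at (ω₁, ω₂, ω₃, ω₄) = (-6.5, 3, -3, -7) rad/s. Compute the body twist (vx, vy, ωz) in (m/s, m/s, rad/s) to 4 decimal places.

(-0.2025, 0.2025, 0.2292)

k = lx + ly = 0.18 + 0.18 = 0.3600
ω₁+ω₂+ω₃+ω₄ = -13.5000  →  vx = (0.06/4)·-13.5000 = -0.2025
−ω₁+ω₂+ω₃−ω₄ = 13.5000  →  vy = (0.06/4)·13.5000 = 0.2025
−ω₁+ω₂−ω₃+ω₄ = 5.5000  →  ωz = (0.06/1.4400)·5.5000 = 0.2292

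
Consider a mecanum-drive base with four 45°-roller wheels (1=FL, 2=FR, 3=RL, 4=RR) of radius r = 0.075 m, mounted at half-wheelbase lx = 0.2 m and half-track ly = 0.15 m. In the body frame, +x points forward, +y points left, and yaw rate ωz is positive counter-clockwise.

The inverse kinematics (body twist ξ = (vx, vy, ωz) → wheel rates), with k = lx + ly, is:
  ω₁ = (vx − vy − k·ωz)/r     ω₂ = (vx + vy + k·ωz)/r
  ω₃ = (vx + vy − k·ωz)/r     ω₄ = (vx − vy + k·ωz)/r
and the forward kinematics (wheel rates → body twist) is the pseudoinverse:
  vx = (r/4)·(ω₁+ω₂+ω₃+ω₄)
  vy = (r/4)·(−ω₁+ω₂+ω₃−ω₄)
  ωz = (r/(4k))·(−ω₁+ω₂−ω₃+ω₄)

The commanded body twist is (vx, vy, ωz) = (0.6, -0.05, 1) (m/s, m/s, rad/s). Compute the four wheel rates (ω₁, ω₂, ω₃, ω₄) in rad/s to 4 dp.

k = lx + ly = 0.2 + 0.15 = 0.3500;  k·ωz = 0.3500·1 = 0.3500
ω₁ (FL) = (vx − vy − k·ωz)/r = 0.3000/0.075 = 4.0000
ω₂ (FR) = (vx + vy + k·ωz)/r = 0.9000/0.075 = 12.0000
ω₃ (RL) = (vx + vy − k·ωz)/r = 0.2000/0.075 = 2.6667
ω₄ (RR) = (vx − vy + k·ωz)/r = 1.0000/0.075 = 13.3333

(4.0000, 12.0000, 2.6667, 13.3333)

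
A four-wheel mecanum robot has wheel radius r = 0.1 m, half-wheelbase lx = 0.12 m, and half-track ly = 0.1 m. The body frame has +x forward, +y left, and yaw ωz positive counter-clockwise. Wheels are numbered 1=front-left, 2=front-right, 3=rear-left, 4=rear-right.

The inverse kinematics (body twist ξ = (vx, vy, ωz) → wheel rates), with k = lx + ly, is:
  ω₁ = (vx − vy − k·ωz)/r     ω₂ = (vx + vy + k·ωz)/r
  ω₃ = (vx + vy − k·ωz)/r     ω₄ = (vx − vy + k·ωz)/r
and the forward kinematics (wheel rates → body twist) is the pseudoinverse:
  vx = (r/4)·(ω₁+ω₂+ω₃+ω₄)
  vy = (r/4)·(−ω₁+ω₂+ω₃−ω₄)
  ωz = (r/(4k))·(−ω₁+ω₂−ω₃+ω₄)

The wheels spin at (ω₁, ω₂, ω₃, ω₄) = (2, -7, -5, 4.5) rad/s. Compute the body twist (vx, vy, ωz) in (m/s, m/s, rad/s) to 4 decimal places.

(-0.1375, -0.4625, 0.0568)

k = lx + ly = 0.12 + 0.1 = 0.2200
ω₁+ω₂+ω₃+ω₄ = -5.5000  →  vx = (0.1/4)·-5.5000 = -0.1375
−ω₁+ω₂+ω₃−ω₄ = -18.5000  →  vy = (0.1/4)·-18.5000 = -0.4625
−ω₁+ω₂−ω₃+ω₄ = 0.5000  →  ωz = (0.1/0.8800)·0.5000 = 0.0568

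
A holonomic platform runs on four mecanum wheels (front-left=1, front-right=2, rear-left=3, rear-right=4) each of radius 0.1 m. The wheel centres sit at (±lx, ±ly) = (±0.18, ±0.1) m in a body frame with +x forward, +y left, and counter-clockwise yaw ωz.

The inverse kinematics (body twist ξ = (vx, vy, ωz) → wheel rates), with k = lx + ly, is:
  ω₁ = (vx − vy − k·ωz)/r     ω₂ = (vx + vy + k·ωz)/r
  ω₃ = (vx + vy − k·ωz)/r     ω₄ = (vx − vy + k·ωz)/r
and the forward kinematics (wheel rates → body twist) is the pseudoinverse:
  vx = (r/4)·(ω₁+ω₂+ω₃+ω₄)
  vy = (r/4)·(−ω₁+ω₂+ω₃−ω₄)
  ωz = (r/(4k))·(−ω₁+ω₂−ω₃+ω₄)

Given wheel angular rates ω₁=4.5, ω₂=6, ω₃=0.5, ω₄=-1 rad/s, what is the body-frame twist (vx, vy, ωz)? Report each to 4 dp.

(0.2500, 0.0750, 0.0000)

k = lx + ly = 0.18 + 0.1 = 0.2800
ω₁+ω₂+ω₃+ω₄ = 10.0000  →  vx = (0.1/4)·10.0000 = 0.2500
−ω₁+ω₂+ω₃−ω₄ = 3.0000  →  vy = (0.1/4)·3.0000 = 0.0750
−ω₁+ω₂−ω₃+ω₄ = 0.0000  →  ωz = (0.1/1.1200)·0.0000 = 0.0000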